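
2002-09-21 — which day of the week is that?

Saturday

Doomsday rule: the anchor day for the 2000s is Tuesday. For year 02: 2÷12 = 0 r 2, and 2÷4 = 0, so 0+2+0 = 2.
Tuesday + 2 ≡ Thursday — that's 2002's doomsday.
In September the doomsday date is Sep 5.
Sep 21 is 16 days after Sep 5; 16 mod 7 = 2, so Thursday + 2 = Saturday.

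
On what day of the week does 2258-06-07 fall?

Monday

Doomsday rule: the anchor day for the 2200s is Friday. For year 58: 58÷12 = 4 r 10, and 10÷4 = 2, so 4+10+2 = 16.
Friday + 16 ≡ Sunday — that's 2258's doomsday.
In June the doomsday date is Jun 6.
Jun 7 is 1 day after Jun 6; 1 mod 7 = 1, so Sunday + 1 = Monday.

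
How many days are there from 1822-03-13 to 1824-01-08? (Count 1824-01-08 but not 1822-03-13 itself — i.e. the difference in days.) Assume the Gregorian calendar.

666

Mar 13, 1822 → Mar 13, 1823: 365 days.
Mar 13, 1823 → Apr 13, 1823: 31 days (March has 31).
Apr 13, 1823 → May 13, 1823: 30 days (April has 30).
May 13, 1823 → Jun 13, 1823: 31 days (May has 31).
Jun 13, 1823 → Jul 13, 1823: 30 days (June has 30).
Jul 13, 1823 → Aug 13, 1823: 31 days (July has 31).
Aug 13, 1823 → Sep 13, 1823: 31 days (August has 31).
Sep 13, 1823 → Oct 13, 1823: 30 days (September has 30).
Oct 13, 1823 → Nov 13, 1823: 31 days (October has 31).
Nov 13, 1823 → Dec 13, 1823: 30 days (November has 30).
Dec 13, 1823 → Jan 8, 1824: 26 days.
Total: 666 days.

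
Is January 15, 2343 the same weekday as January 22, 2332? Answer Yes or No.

Yes

From Jan 22, 2332 to Jan 15, 2343 is 4011 days.
4011 mod 7 = 0, so they are the same weekday.
(Jan 22, 2332 is a Friday; Jan 15, 2343 is a Friday.)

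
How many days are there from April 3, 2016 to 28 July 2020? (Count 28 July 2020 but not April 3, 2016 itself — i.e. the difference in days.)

Apr 3, 2016 → Apr 3, 2017: 365 days.
Apr 3, 2017 → Apr 3, 2018: 365 days.
Apr 3, 2018 → Apr 3, 2019: 365 days.
Apr 3, 2019 → Apr 3, 2020: 366 days (Feb 29, 2020 is in that span).
Apr 3, 2020 → May 3, 2020: 30 days (April has 30).
May 3, 2020 → Jun 3, 2020: 31 days (May has 31).
Jun 3, 2020 → Jul 3, 2020: 30 days (June has 30).
Jul 3, 2020 → Jul 28, 2020: 25 days.
Total: 1577 days.

1577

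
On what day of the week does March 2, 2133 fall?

Doomsday rule: the anchor day for the 2100s is Sunday. For year 33: 33÷12 = 2 r 9, and 9÷4 = 2, so 2+9+2 = 13.
Sunday + 13 ≡ Saturday — that's 2133's doomsday.
In March the doomsday date is Mar 14.
Mar 2 is 12 days before Mar 14; 12 mod 7 = 5, so Saturday − 5 = Monday.

Monday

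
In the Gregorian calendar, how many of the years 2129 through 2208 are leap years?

19

Multiples of 4 in [2129,2208]: 20.
Of those, multiples of 100: 1 (not leap unless ÷400).
Multiples of 400: 0.
Leap years = 20 − 1 + 0 = 19.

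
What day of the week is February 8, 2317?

Thursday

Doomsday rule: the anchor day for the 2300s is Wednesday. For year 17: 17÷12 = 1 r 5, and 5÷4 = 1, so 1+5+1 = 7.
Wednesday + 7 ≡ Wednesday — that's 2317's doomsday.
In February the doomsday date is Feb 28 (2317 is not a leap year).
Feb 8 is 20 days before Feb 28; 20 mod 7 = 6, so Wednesday − 6 = Thursday.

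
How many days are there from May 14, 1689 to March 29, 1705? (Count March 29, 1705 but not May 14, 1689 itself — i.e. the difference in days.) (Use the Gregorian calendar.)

May 14, 1689 → May 14, 1690: 365 days.
May 14, 1690 → May 14, 1691: 365 days.
May 14, 1691 → May 14, 1692: 366 days (Feb 29, 1692 is in that span).
May 14, 1692 → May 14, 1693: 365 days.
May 14, 1693 → May 14, 1694: 365 days.
May 14, 1694 → May 14, 1695: 365 days.
May 14, 1695 → May 14, 1696: 366 days (Feb 29, 1696 is in that span).
May 14, 1696 → May 14, 1697: 365 days.
May 14, 1697 → May 14, 1698: 365 days.
May 14, 1698 → May 14, 1699: 365 days.
May 14, 1699 → May 14, 1700: 365 days.
May 14, 1700 → May 14, 1701: 365 days.
May 14, 1701 → May 14, 1702: 365 days.
May 14, 1702 → May 14, 1703: 365 days.
May 14, 1703 → May 14, 1704: 366 days (Feb 29, 1704 is in that span).
May 14, 1704 → Jun 14, 1704: 31 days (May has 31).
Jun 14, 1704 → Jul 14, 1704: 30 days (June has 30).
Jul 14, 1704 → Aug 14, 1704: 31 days (July has 31).
Aug 14, 1704 → Sep 14, 1704: 31 days (August has 31).
Sep 14, 1704 → Oct 14, 1704: 30 days (September has 30).
Oct 14, 1704 → Nov 14, 1704: 31 days (October has 31).
Nov 14, 1704 → Dec 14, 1704: 30 days (November has 30).
Dec 14, 1704 → Jan 14, 1705: 31 days (December has 31).
Jan 14, 1705 → Feb 14, 1705: 31 days (January has 31).
Feb 14, 1705 → Mar 14, 1705: 28 days (February has 28).
Mar 14, 1705 → Mar 29, 1705: 15 days.
Total: 5797 days.

5797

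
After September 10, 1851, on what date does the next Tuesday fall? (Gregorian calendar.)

September 16, 1851

Sep 10, 1851 is a Wednesday.
From Wednesday to the next Tuesday is 6 days.
Sep 10, 1851 + 6 = Sep 16, 1851.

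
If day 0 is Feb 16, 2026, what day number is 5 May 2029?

1174

Feb 16, 2026 → Feb 16, 2027: 365 days.
Feb 16, 2027 → Feb 16, 2028: 365 days.
Feb 16, 2028 → Feb 16, 2029: 366 days (Feb 29, 2028 is in that span).
Feb 16, 2029 → Mar 16, 2029: 28 days (February has 28).
Mar 16, 2029 → Apr 16, 2029: 31 days (March has 31).
Apr 16, 2029 → May 5, 2029: 19 days.
Total: 1174 days.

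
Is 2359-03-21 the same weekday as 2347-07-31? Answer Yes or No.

No

From Jul 31, 2347 to Mar 21, 2359 is 4251 days.
4251 mod 7 = 2, so they are different weekdays.
(Jul 31, 2347 is a Thursday; Mar 21, 2359 is a Saturday.)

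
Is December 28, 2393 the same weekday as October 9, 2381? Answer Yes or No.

No

From Oct 9, 2381 to Dec 28, 2393 is 4463 days.
4463 mod 7 = 4, so they are different weekdays.
(Oct 9, 2381 is a Friday; Dec 28, 2393 is a Tuesday.)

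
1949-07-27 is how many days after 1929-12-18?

7161

Dec 18, 1929 → Dec 18, 1930: 365 days.
Dec 18, 1930 → Dec 18, 1931: 365 days.
Dec 18, 1931 → Dec 18, 1932: 366 days (Feb 29, 1932 is in that span).
Dec 18, 1932 → Dec 18, 1933: 365 days.
Dec 18, 1933 → Dec 18, 1934: 365 days.
Dec 18, 1934 → Dec 18, 1935: 365 days.
Dec 18, 1935 → Dec 18, 1936: 366 days (Feb 29, 1936 is in that span).
Dec 18, 1936 → Dec 18, 1937: 365 days.
Dec 18, 1937 → Dec 18, 1938: 365 days.
Dec 18, 1938 → Dec 18, 1939: 365 days.
Dec 18, 1939 → Dec 18, 1940: 366 days (Feb 29, 1940 is in that span).
Dec 18, 1940 → Dec 18, 1941: 365 days.
Dec 18, 1941 → Dec 18, 1942: 365 days.
Dec 18, 1942 → Dec 18, 1943: 365 days.
Dec 18, 1943 → Dec 18, 1944: 366 days (Feb 29, 1944 is in that span).
Dec 18, 1944 → Dec 18, 1945: 365 days.
Dec 18, 1945 → Dec 18, 1946: 365 days.
Dec 18, 1946 → Dec 18, 1947: 365 days.
Dec 18, 1947 → Dec 18, 1948: 366 days (Feb 29, 1948 is in that span).
Dec 18, 1948 → Jan 18, 1949: 31 days (December has 31).
Jan 18, 1949 → Feb 18, 1949: 31 days (January has 31).
Feb 18, 1949 → Mar 18, 1949: 28 days (February has 28).
Mar 18, 1949 → Apr 18, 1949: 31 days (March has 31).
Apr 18, 1949 → May 18, 1949: 30 days (April has 30).
May 18, 1949 → Jun 18, 1949: 31 days (May has 31).
Jun 18, 1949 → Jul 18, 1949: 30 days (June has 30).
Jul 18, 1949 → Jul 27, 1949: 9 days.
Total: 7161 days.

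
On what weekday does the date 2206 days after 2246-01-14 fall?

Jan 14, 2246 is a Wednesday.
2206 mod 7 = 1, so 2206 days after a Wednesday is Wednesday + 1 = Thursday.

Thursday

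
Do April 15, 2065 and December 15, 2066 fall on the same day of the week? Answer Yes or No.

From Apr 15, 2065 to Dec 15, 2066 is 609 days.
609 mod 7 = 0, so they are the same weekday.
(Apr 15, 2065 is a Wednesday; Dec 15, 2066 is a Wednesday.)

Yes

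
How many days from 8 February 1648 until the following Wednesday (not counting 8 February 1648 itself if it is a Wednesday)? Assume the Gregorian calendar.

4

Feb 8, 1648 is a Saturday.
From Saturday to the next Wednesday is 4 days.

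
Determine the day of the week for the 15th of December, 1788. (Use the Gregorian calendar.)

Monday

Doomsday rule: the anchor day for the 1700s is Sunday. For year 88: 88÷12 = 7 r 4, and 4÷4 = 1, so 7+4+1 = 12.
Sunday + 12 ≡ Friday — that's 1788's doomsday.
In December the doomsday date is Dec 12.
Dec 15 is 3 days after Dec 12; 3 mod 7 = 3, so Friday + 3 = Monday.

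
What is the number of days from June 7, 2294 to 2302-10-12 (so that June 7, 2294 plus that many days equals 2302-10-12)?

Jun 7, 2294 → Jun 7, 2295: 365 days.
Jun 7, 2295 → Jun 7, 2296: 366 days (Feb 29, 2296 is in that span).
Jun 7, 2296 → Jun 7, 2297: 365 days.
Jun 7, 2297 → Jun 7, 2298: 365 days.
Jun 7, 2298 → Jun 7, 2299: 365 days.
Jun 7, 2299 → Jun 7, 2300: 365 days.
Jun 7, 2300 → Jun 7, 2301: 365 days.
Jun 7, 2301 → Jun 7, 2302: 365 days.
Jun 7, 2302 → Jul 7, 2302: 30 days (June has 30).
Jul 7, 2302 → Aug 7, 2302: 31 days (July has 31).
Aug 7, 2302 → Sep 7, 2302: 31 days (August has 31).
Sep 7, 2302 → Oct 7, 2302: 30 days (September has 30).
Oct 7, 2302 → Oct 12, 2302: 5 days.
Total: 3048 days.

3048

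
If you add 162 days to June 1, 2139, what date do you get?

November 10, 2139

Jun has 30 days: +30 → Jul 1, 2139 (132 left).
Jul has 31 days: +31 → Aug 1, 2139 (101 left).
Aug has 31 days: +31 → Sep 1, 2139 (70 left).
Sep has 30 days: +30 → Oct 1, 2139 (40 left).
Oct has 31 days: +31 → Nov 1, 2139 (9 left).
+9 → Nov 10, 2139.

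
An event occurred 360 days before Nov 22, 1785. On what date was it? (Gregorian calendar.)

−22 → Oct 31, 1785 (end of Oct, 31 days; 338 left).
−31 → Sep 30, 1785 (end of Sep, 30 days; 307 left).
−30 → Aug 31, 1785 (end of Aug, 31 days; 277 left).
−31 → Jul 31, 1785 (end of Jul, 31 days; 246 left).
−31 → Jun 30, 1785 (end of Jun, 30 days; 215 left).
−30 → May 31, 1785 (end of May, 31 days; 185 left).
−31 → Apr 30, 1785 (end of Apr, 30 days; 154 left).
−30 → Mar 31, 1785 (end of Mar, 31 days; 124 left).
−31 → Feb 28, 1785 (end of Feb, 28 days; 93 left).
−28 → Jan 31, 1785 (end of Jan, 31 days; 65 left).
−31 → Dec 31, 1784 (end of Dec, 31 days; 34 left).
−31 → Nov 30, 1784 (end of Nov, 30 days; 3 left).
−3 → Nov 27, 1784.

November 27, 1784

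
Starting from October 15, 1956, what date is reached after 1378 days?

+365 (one year) → Oct 15, 1957 (1013 left).
+365 (one year) → Oct 15, 1958 (648 left).
+365 (one year) → Oct 15, 1959 (283 left).
Oct has 31 days: +17 → Nov 1, 1959 (266 left).
Nov has 30 days: +30 → Dec 1, 1959 (236 left).
Dec has 31 days: +31 → Jan 1, 1960 (205 left).
Jan has 31 days: +31 → Feb 1, 1960 (174 left).
Feb has 29 days: +29 → Mar 1, 1960 (145 left).
Mar has 31 days: +31 → Apr 1, 1960 (114 left).
Apr has 30 days: +30 → May 1, 1960 (84 left).
May has 31 days: +31 → Jun 1, 1960 (53 left).
Jun has 30 days: +30 → Jul 1, 1960 (23 left).
+23 → Jul 24, 1960.

July 24, 1960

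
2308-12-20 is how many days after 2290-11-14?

Nov 14, 2290 → Nov 14, 2291: 365 days.
Nov 14, 2291 → Nov 14, 2292: 366 days (Feb 29, 2292 is in that span).
Nov 14, 2292 → Nov 14, 2293: 365 days.
Nov 14, 2293 → Nov 14, 2294: 365 days.
Nov 14, 2294 → Nov 14, 2295: 365 days.
Nov 14, 2295 → Nov 14, 2296: 366 days (Feb 29, 2296 is in that span).
Nov 14, 2296 → Nov 14, 2297: 365 days.
Nov 14, 2297 → Nov 14, 2298: 365 days.
Nov 14, 2298 → Nov 14, 2299: 365 days.
Nov 14, 2299 → Nov 14, 2300: 365 days.
Nov 14, 2300 → Nov 14, 2301: 365 days.
Nov 14, 2301 → Nov 14, 2302: 365 days.
Nov 14, 2302 → Nov 14, 2303: 365 days.
Nov 14, 2303 → Nov 14, 2304: 366 days (Feb 29, 2304 is in that span).
Nov 14, 2304 → Nov 14, 2305: 365 days.
Nov 14, 2305 → Nov 14, 2306: 365 days.
Nov 14, 2306 → Nov 14, 2307: 365 days.
Nov 14, 2307 → Nov 14, 2308: 366 days (Feb 29, 2308 is in that span).
Nov 14, 2308 → Dec 14, 2308: 30 days (November has 30).
Dec 14, 2308 → Dec 20, 2308: 6 days.
Total: 6610 days.

6610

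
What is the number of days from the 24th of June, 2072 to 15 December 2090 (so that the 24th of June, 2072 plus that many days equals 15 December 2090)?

Jun 24, 2072 → Jun 24, 2073: 365 days.
Jun 24, 2073 → Jun 24, 2074: 365 days.
Jun 24, 2074 → Jun 24, 2075: 365 days.
Jun 24, 2075 → Jun 24, 2076: 366 days (Feb 29, 2076 is in that span).
Jun 24, 2076 → Jun 24, 2077: 365 days.
Jun 24, 2077 → Jun 24, 2078: 365 days.
Jun 24, 2078 → Jun 24, 2079: 365 days.
Jun 24, 2079 → Jun 24, 2080: 366 days (Feb 29, 2080 is in that span).
Jun 24, 2080 → Jun 24, 2081: 365 days.
Jun 24, 2081 → Jun 24, 2082: 365 days.
Jun 24, 2082 → Jun 24, 2083: 365 days.
Jun 24, 2083 → Jun 24, 2084: 366 days (Feb 29, 2084 is in that span).
Jun 24, 2084 → Jun 24, 2085: 365 days.
Jun 24, 2085 → Jun 24, 2086: 365 days.
Jun 24, 2086 → Jun 24, 2087: 365 days.
Jun 24, 2087 → Jun 24, 2088: 366 days (Feb 29, 2088 is in that span).
Jun 24, 2088 → Jun 24, 2089: 365 days.
Jun 24, 2089 → Jun 24, 2090: 365 days.
Jun 24, 2090 → Jul 24, 2090: 30 days (June has 30).
Jul 24, 2090 → Aug 24, 2090: 31 days (July has 31).
Aug 24, 2090 → Sep 24, 2090: 31 days (August has 31).
Sep 24, 2090 → Oct 24, 2090: 30 days (September has 30).
Oct 24, 2090 → Nov 24, 2090: 31 days (October has 31).
Nov 24, 2090 → Dec 15, 2090: 21 days.
Total: 6748 days.

6748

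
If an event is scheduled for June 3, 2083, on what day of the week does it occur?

January 1, 2083 is a Friday.
Jan 1, 2083 → Feb 1, 2083: 31 days (January has 31).
Feb 1, 2083 → Mar 1, 2083: 28 days (February has 28).
Mar 1, 2083 → Apr 1, 2083: 31 days (March has 31).
Apr 1, 2083 → May 1, 2083: 30 days (April has 30).
May 1, 2083 → Jun 1, 2083: 31 days (May has 31).
Jun 1, 2083 → Jun 3, 2083: 2 days.
Total: 153 days.
153 mod 7 = 6, so Friday + 6 = Thursday.

Thursday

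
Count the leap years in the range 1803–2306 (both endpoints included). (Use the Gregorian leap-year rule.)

122

Multiples of 4 in [1803,2306]: 126.
Of those, multiples of 100: 5 (not leap unless ÷400).
Multiples of 400: 1.
Leap years = 126 − 5 + 1 = 122.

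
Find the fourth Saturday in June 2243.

June 1, 2243 is a Thursday.
The first Saturday is therefore June 3 (2 days later).
The fourth Saturday is 3 + 3×7 = June 24.

June 24, 2243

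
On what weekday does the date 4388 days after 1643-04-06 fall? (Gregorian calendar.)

Sunday

Apr 6, 1643 is a Monday.
4388 mod 7 = 6, so 4388 days after a Monday is Monday + 6 = Sunday.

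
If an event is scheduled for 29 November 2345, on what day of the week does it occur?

Doomsday rule: the anchor day for the 2300s is Wednesday. For year 45: 45÷12 = 3 r 9, and 9÷4 = 2, so 3+9+2 = 14.
Wednesday + 14 ≡ Wednesday — that's 2345's doomsday.
In November the doomsday date is Nov 7.
Nov 29 is 22 days after Nov 7; 22 mod 7 = 1, so Wednesday + 1 = Thursday.

Thursday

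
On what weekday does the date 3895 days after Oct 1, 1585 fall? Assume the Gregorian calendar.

First find the weekday of Oct 1, 1585. Doomsday rule: the anchor day for the 1500s is Wednesday. For year 85: 85÷12 = 7 r 1, and 1÷4 = 0, so 7+1+0 = 8.
Wednesday + 8 ≡ Thursday — that's 1585's doomsday.
In October the doomsday date is Oct 10.
Oct 1 is 9 days before Oct 10; 9 mod 7 = 2, so Thursday − 2 = Tuesday.
3895 mod 7 = 3, so 3895 days after a Tuesday is Tuesday + 3 = Friday.

Friday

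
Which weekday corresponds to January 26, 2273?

Sunday

Doomsday rule: the anchor day for the 2200s is Friday. For year 73: 73÷12 = 6 r 1, and 1÷4 = 0, so 6+1+0 = 7.
Friday + 7 ≡ Friday — that's 2273's doomsday.
In January the doomsday date is Jan 3 (2273 is not a leap year).
Jan 26 is 23 days after Jan 3; 23 mod 7 = 2, so Friday + 2 = Sunday.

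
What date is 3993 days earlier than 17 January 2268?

February 10, 2257

−365 (one year) → Jan 17, 2267 (3628 left).
−365 (one year) → Jan 17, 2266 (3263 left).
−365 (one year) → Jan 17, 2265 (2898 left).
−366 (one year; includes Feb 29, 2264) → Jan 17, 2264 (2532 left).
−365 (one year) → Jan 17, 2263 (2167 left).
−365 (one year) → Jan 17, 2262 (1802 left).
−365 (one year) → Jan 17, 2261 (1437 left).
−366 (one year; includes Feb 29, 2260) → Jan 17, 2260 (1071 left).
−365 (one year) → Jan 17, 2259 (706 left).
−365 (one year) → Jan 17, 2258 (341 left).
−17 → Dec 31, 2257 (end of Dec, 31 days; 324 left).
−31 → Nov 30, 2257 (end of Nov, 30 days; 293 left).
−30 → Oct 31, 2257 (end of Oct, 31 days; 263 left).
−31 → Sep 30, 2257 (end of Sep, 30 days; 232 left).
−30 → Aug 31, 2257 (end of Aug, 31 days; 202 left).
−31 → Jul 31, 2257 (end of Jul, 31 days; 171 left).
−31 → Jun 30, 2257 (end of Jun, 30 days; 140 left).
−30 → May 31, 2257 (end of May, 31 days; 110 left).
−31 → Apr 30, 2257 (end of Apr, 30 days; 79 left).
−30 → Mar 31, 2257 (end of Mar, 31 days; 49 left).
−31 → Feb 28, 2257 (end of Feb, 28 days; 18 left).
−18 → Feb 10, 2257.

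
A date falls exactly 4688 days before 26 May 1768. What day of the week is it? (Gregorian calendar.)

First find the weekday of May 26, 1768. Doomsday rule: the anchor day for the 1700s is Sunday. For year 68: 68÷12 = 5 r 8, and 8÷4 = 2, so 5+8+2 = 15.
Sunday + 15 ≡ Monday — that's 1768's doomsday.
In May the doomsday date is May 9.
May 26 is 17 days after May 9; 17 mod 7 = 3, so Monday + 3 = Thursday.
4688 mod 7 = 5, so 4688 days before a Thursday is Thursday − 5 = Saturday.

Saturday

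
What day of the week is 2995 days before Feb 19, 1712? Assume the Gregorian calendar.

Saturday

Feb 19, 1712 is a Friday.
2995 mod 7 = 6, so 2995 days before a Friday is Friday − 6 = Saturday.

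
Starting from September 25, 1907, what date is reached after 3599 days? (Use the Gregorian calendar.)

+366 (one year; includes Feb 29, 1908) → Sep 25, 1908 (3233 left).
+365 (one year) → Sep 25, 1909 (2868 left).
+365 (one year) → Sep 25, 1910 (2503 left).
+365 (one year) → Sep 25, 1911 (2138 left).
+366 (one year; includes Feb 29, 1912) → Sep 25, 1912 (1772 left).
+365 (one year) → Sep 25, 1913 (1407 left).
+365 (one year) → Sep 25, 1914 (1042 left).
+365 (one year) → Sep 25, 1915 (677 left).
+366 (one year; includes Feb 29, 1916) → Sep 25, 1916 (311 left).
Sep has 30 days: +6 → Oct 1, 1916 (305 left).
Oct has 31 days: +31 → Nov 1, 1916 (274 left).
Nov has 30 days: +30 → Dec 1, 1916 (244 left).
Dec has 31 days: +31 → Jan 1, 1917 (213 left).
Jan has 31 days: +31 → Feb 1, 1917 (182 left).
Feb has 28 days: +28 → Mar 1, 1917 (154 left).
Mar has 31 days: +31 → Apr 1, 1917 (123 left).
Apr has 30 days: +30 → May 1, 1917 (93 left).
May has 31 days: +31 → Jun 1, 1917 (62 left).
Jun has 30 days: +30 → Jul 1, 1917 (32 left).
Jul has 31 days: +31 → Aug 1, 1917 (1 left).
+1 → Aug 2, 1917.

August 2, 1917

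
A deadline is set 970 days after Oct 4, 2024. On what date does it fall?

June 1, 2027

+365 (one year) → Oct 4, 2025 (605 left).
+365 (one year) → Oct 4, 2026 (240 left).
Oct has 31 days: +28 → Nov 1, 2026 (212 left).
Nov has 30 days: +30 → Dec 1, 2026 (182 left).
Dec has 31 days: +31 → Jan 1, 2027 (151 left).
Jan has 31 days: +31 → Feb 1, 2027 (120 left).
Feb has 28 days: +28 → Mar 1, 2027 (92 left).
Mar has 31 days: +31 → Apr 1, 2027 (61 left).
Apr has 30 days: +30 → May 1, 2027 (31 left).
May has 31 days: +31 → Jun 1, 2027 (0 left).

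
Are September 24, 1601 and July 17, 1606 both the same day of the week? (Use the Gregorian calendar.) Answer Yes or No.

From Sep 24, 1601 to Jul 17, 1606 is 1757 days.
1757 mod 7 = 0, so they are the same weekday.
(Sep 24, 1601 is a Monday; Jul 17, 1606 is a Monday.)

Yes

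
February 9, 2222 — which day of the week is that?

January 1, 2222 is a Tuesday.
Jan 1, 2222 → Feb 1, 2222: 31 days (January has 31).
Feb 1, 2222 → Feb 9, 2222: 8 days.
Total: 39 days.
39 mod 7 = 4, so Tuesday + 4 = Saturday.

Saturday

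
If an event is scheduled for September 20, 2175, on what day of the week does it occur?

January 1, 2175 is a Sunday.
Jan 1, 2175 → Feb 1, 2175: 31 days (January has 31).
Feb 1, 2175 → Mar 1, 2175: 28 days (February has 28).
Mar 1, 2175 → Apr 1, 2175: 31 days (March has 31).
Apr 1, 2175 → May 1, 2175: 30 days (April has 30).
May 1, 2175 → Jun 1, 2175: 31 days (May has 31).
Jun 1, 2175 → Jul 1, 2175: 30 days (June has 30).
Jul 1, 2175 → Aug 1, 2175: 31 days (July has 31).
Aug 1, 2175 → Sep 1, 2175: 31 days (August has 31).
Sep 1, 2175 → Sep 20, 2175: 19 days.
Total: 262 days.
262 mod 7 = 3, so Sunday + 3 = Wednesday.

Wednesday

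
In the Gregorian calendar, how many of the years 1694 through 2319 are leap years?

Multiples of 4 in [1694,2319]: 156.
Of those, multiples of 100: 7 (not leap unless ÷400).
Multiples of 400: 1.
Leap years = 156 − 7 + 1 = 150.

150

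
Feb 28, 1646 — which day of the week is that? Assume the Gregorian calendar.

Doomsday rule: the anchor day for the 1600s is Tuesday. For year 46: 46÷12 = 3 r 10, and 10÷4 = 2, so 3+10+2 = 15.
Tuesday + 15 ≡ Wednesday — that's 1646's doomsday.
In February the doomsday date is Feb 28 (1646 is not a leap year).
Feb 28 is the doomsday itself: Wednesday.

Wednesday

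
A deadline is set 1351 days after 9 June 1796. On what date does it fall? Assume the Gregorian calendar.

February 20, 1800

+365 (one year) → Jun 9, 1797 (986 left).
+365 (one year) → Jun 9, 1798 (621 left).
+365 (one year) → Jun 9, 1799 (256 left).
Jun has 30 days: +22 → Jul 1, 1799 (234 left).
Jul has 31 days: +31 → Aug 1, 1799 (203 left).
Aug has 31 days: +31 → Sep 1, 1799 (172 left).
Sep has 30 days: +30 → Oct 1, 1799 (142 left).
Oct has 31 days: +31 → Nov 1, 1799 (111 left).
Nov has 30 days: +30 → Dec 1, 1799 (81 left).
Dec has 31 days: +31 → Jan 1, 1800 (50 left).
Jan has 31 days: +31 → Feb 1, 1800 (19 left).
+19 → Feb 20, 1800.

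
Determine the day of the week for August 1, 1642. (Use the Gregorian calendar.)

Doomsday rule: the anchor day for the 1600s is Tuesday. For year 42: 42÷12 = 3 r 6, and 6÷4 = 1, so 3+6+1 = 10.
Tuesday + 10 ≡ Friday — that's 1642's doomsday.
In August the doomsday date is Aug 8.
Aug 1 is 7 days before Aug 8; 7 mod 7 = 0, so Friday − 0 = Friday.

Friday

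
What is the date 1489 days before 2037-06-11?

May 14, 2033

−365 (one year) → Jun 11, 2036 (1124 left).
−366 (one year; includes Feb 29, 2036) → Jun 11, 2035 (758 left).
−365 (one year) → Jun 11, 2034 (393 left).
−11 → May 31, 2034 (end of May, 31 days; 382 left).
−31 → Apr 30, 2034 (end of Apr, 30 days; 351 left).
−30 → Mar 31, 2034 (end of Mar, 31 days; 321 left).
−31 → Feb 28, 2034 (end of Feb, 28 days; 290 left).
−28 → Jan 31, 2034 (end of Jan, 31 days; 262 left).
−31 → Dec 31, 2033 (end of Dec, 31 days; 231 left).
−31 → Nov 30, 2033 (end of Nov, 30 days; 200 left).
−30 → Oct 31, 2033 (end of Oct, 31 days; 170 left).
−31 → Sep 30, 2033 (end of Sep, 30 days; 139 left).
−30 → Aug 31, 2033 (end of Aug, 31 days; 109 left).
−31 → Jul 31, 2033 (end of Jul, 31 days; 78 left).
−31 → Jun 30, 2033 (end of Jun, 30 days; 47 left).
−30 → May 31, 2033 (end of May, 31 days; 17 left).
−17 → May 14, 2033.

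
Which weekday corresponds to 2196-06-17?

Doomsday rule: the anchor day for the 2100s is Sunday. For year 96: 96÷12 = 8 r 0, and 0÷4 = 0, so 8+0+0 = 8.
Sunday + 8 ≡ Monday — that's 2196's doomsday.
In June the doomsday date is Jun 6.
Jun 17 is 11 days after Jun 6; 11 mod 7 = 4, so Monday + 4 = Friday.

Friday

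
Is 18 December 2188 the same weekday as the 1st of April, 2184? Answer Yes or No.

From Apr 1, 2184 to Dec 18, 2188 is 1722 days.
1722 mod 7 = 0, so they are the same weekday.
(Apr 1, 2184 is a Thursday; Dec 18, 2188 is a Thursday.)

Yes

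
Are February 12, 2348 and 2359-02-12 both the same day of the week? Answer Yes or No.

From Feb 12, 2348 to Feb 12, 2359 is 4018 days.
4018 mod 7 = 0, so they are the same weekday.
(Feb 12, 2348 is a Thursday; Feb 12, 2359 is a Thursday.)

Yes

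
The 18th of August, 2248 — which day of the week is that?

Doomsday rule: the anchor day for the 2200s is Friday. For year 48: 48÷12 = 4 r 0, and 0÷4 = 0, so 4+0+0 = 4.
Friday + 4 ≡ Tuesday — that's 2248's doomsday.
In August the doomsday date is Aug 8.
Aug 18 is 10 days after Aug 8; 10 mod 7 = 3, so Tuesday + 3 = Friday.

Friday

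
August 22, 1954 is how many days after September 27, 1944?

Sep 27, 1944 → Sep 27, 1945: 365 days.
Sep 27, 1945 → Sep 27, 1946: 365 days.
Sep 27, 1946 → Sep 27, 1947: 365 days.
Sep 27, 1947 → Sep 27, 1948: 366 days (Feb 29, 1948 is in that span).
Sep 27, 1948 → Sep 27, 1949: 365 days.
Sep 27, 1949 → Sep 27, 1950: 365 days.
Sep 27, 1950 → Sep 27, 1951: 365 days.
Sep 27, 1951 → Sep 27, 1952: 366 days (Feb 29, 1952 is in that span).
Sep 27, 1952 → Sep 27, 1953: 365 days.
Sep 27, 1953 → Oct 27, 1953: 30 days (September has 30).
Oct 27, 1953 → Nov 27, 1953: 31 days (October has 31).
Nov 27, 1953 → Dec 27, 1953: 30 days (November has 30).
Dec 27, 1953 → Jan 27, 1954: 31 days (December has 31).
Jan 27, 1954 → Feb 27, 1954: 31 days (January has 31).
Feb 27, 1954 → Mar 27, 1954: 28 days (February has 28).
Mar 27, 1954 → Apr 27, 1954: 31 days (March has 31).
Apr 27, 1954 → May 27, 1954: 30 days (April has 30).
May 27, 1954 → Jun 27, 1954: 31 days (May has 31).
Jun 27, 1954 → Jul 27, 1954: 30 days (June has 30).
Jul 27, 1954 → Aug 22, 1954: 26 days.
Total: 3616 days.

3616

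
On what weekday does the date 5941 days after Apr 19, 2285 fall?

First find the weekday of Apr 19, 2285. Doomsday rule: the anchor day for the 2200s is Friday. For year 85: 85÷12 = 7 r 1, and 1÷4 = 0, so 7+1+0 = 8.
Friday + 8 ≡ Saturday — that's 2285's doomsday.
In April the doomsday date is Apr 4.
Apr 19 is 15 days after Apr 4; 15 mod 7 = 1, so Saturday + 1 = Sunday.
5941 mod 7 = 5, so 5941 days after a Sunday is Sunday + 5 = Friday.

Friday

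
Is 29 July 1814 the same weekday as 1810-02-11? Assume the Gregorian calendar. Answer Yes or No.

No

From Feb 11, 1810 to Jul 29, 1814 is 1629 days.
1629 mod 7 = 5, so they are different weekdays.
(Feb 11, 1810 is a Sunday; Jul 29, 1814 is a Friday.)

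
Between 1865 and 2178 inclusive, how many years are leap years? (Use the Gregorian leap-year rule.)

76

Multiples of 4 in [1865,2178]: 78.
Of those, multiples of 100: 3 (not leap unless ÷400).
Multiples of 400: 1.
Leap years = 78 − 3 + 1 = 76.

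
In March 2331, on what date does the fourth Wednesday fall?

March 25, 2331

March 1, 2331 is a Sunday.
The first Wednesday is therefore March 4 (3 days later).
The fourth Wednesday is 4 + 3×7 = March 25.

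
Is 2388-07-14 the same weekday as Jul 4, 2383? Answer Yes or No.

From Jul 4, 2383 to Jul 14, 2388 is 1837 days.
1837 mod 7 = 3, so they are different weekdays.
(Jul 4, 2383 is a Monday; Jul 14, 2388 is a Thursday.)

No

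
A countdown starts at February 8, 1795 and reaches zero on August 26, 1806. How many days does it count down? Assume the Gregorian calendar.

Feb 8, 1795 → Feb 8, 1796: 365 days.
Feb 8, 1796 → Feb 8, 1797: 366 days (Feb 29, 1796 is in that span).
Feb 8, 1797 → Feb 8, 1798: 365 days.
Feb 8, 1798 → Feb 8, 1799: 365 days.
Feb 8, 1799 → Feb 8, 1800: 365 days.
Feb 8, 1800 → Feb 8, 1801: 365 days.
Feb 8, 1801 → Feb 8, 1802: 365 days.
Feb 8, 1802 → Feb 8, 1803: 365 days.
Feb 8, 1803 → Feb 8, 1804: 365 days.
Feb 8, 1804 → Feb 8, 1805: 366 days (Feb 29, 1804 is in that span).
Feb 8, 1805 → Feb 8, 1806: 365 days.
Feb 8, 1806 → Mar 8, 1806: 28 days (February has 28).
Mar 8, 1806 → Apr 8, 1806: 31 days (March has 31).
Apr 8, 1806 → May 8, 1806: 30 days (April has 30).
May 8, 1806 → Jun 8, 1806: 31 days (May has 31).
Jun 8, 1806 → Jul 8, 1806: 30 days (June has 30).
Jul 8, 1806 → Aug 8, 1806: 31 days (July has 31).
Aug 8, 1806 → Aug 26, 1806: 18 days.
Total: 4216 days.

4216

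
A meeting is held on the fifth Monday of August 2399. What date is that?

August 1, 2399 is a Sunday.
The first Monday is therefore August 2 (1 days later).
The fifth Monday is 2 + 4×7 = August 30.

August 30, 2399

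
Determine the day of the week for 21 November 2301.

Doomsday rule: the anchor day for the 2300s is Wednesday. For year 01: 1÷12 = 0 r 1, and 1÷4 = 0, so 0+1+0 = 1.
Wednesday + 1 ≡ Thursday — that's 2301's doomsday.
In November the doomsday date is Nov 7.
Nov 21 is 14 days after Nov 7; 14 mod 7 = 0, so Thursday + 0 = Thursday.

Thursday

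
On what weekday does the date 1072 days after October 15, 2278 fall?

Wednesday

First find the weekday of Oct 15, 2278. Doomsday rule: the anchor day for the 2200s is Friday. For year 78: 78÷12 = 6 r 6, and 6÷4 = 1, so 6+6+1 = 13.
Friday + 13 ≡ Thursday — that's 2278's doomsday.
In October the doomsday date is Oct 10.
Oct 15 is 5 days after Oct 10; 5 mod 7 = 5, so Thursday + 5 = Tuesday.
1072 mod 7 = 1, so 1072 days after a Tuesday is Tuesday + 1 = Wednesday.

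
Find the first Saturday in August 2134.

August 7, 2134

August 1, 2134 is a Sunday.
The first Saturday is therefore August 7 (6 days later).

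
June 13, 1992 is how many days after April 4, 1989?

1166

Apr 4, 1989 → Apr 4, 1990: 365 days.
Apr 4, 1990 → Apr 4, 1991: 365 days.
Apr 4, 1991 → Apr 4, 1992: 366 days (Feb 29, 1992 is in that span).
Apr 4, 1992 → May 4, 1992: 30 days (April has 30).
May 4, 1992 → Jun 4, 1992: 31 days (May has 31).
Jun 4, 1992 → Jun 13, 1992: 9 days.
Total: 1166 days.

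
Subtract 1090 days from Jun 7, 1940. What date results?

−366 (one year; includes Feb 29, 1940) → Jun 7, 1939 (724 left).
−365 (one year) → Jun 7, 1938 (359 left).
−7 → May 31, 1938 (end of May, 31 days; 352 left).
−31 → Apr 30, 1938 (end of Apr, 30 days; 321 left).
−30 → Mar 31, 1938 (end of Mar, 31 days; 291 left).
−31 → Feb 28, 1938 (end of Feb, 28 days; 260 left).
−28 → Jan 31, 1938 (end of Jan, 31 days; 232 left).
−31 → Dec 31, 1937 (end of Dec, 31 days; 201 left).
−31 → Nov 30, 1937 (end of Nov, 30 days; 170 left).
−30 → Oct 31, 1937 (end of Oct, 31 days; 140 left).
−31 → Sep 30, 1937 (end of Sep, 30 days; 109 left).
−30 → Aug 31, 1937 (end of Aug, 31 days; 79 left).
−31 → Jul 31, 1937 (end of Jul, 31 days; 48 left).
−31 → Jun 30, 1937 (end of Jun, 30 days; 17 left).
−17 → Jun 13, 1937.

June 13, 1937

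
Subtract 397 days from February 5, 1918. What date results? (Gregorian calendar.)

January 4, 1917

−5 → Jan 31, 1918 (end of Jan, 31 days; 392 left).
−31 → Dec 31, 1917 (end of Dec, 31 days; 361 left).
−31 → Nov 30, 1917 (end of Nov, 30 days; 330 left).
−30 → Oct 31, 1917 (end of Oct, 31 days; 300 left).
−31 → Sep 30, 1917 (end of Sep, 30 days; 269 left).
−30 → Aug 31, 1917 (end of Aug, 31 days; 239 left).
−31 → Jul 31, 1917 (end of Jul, 31 days; 208 left).
−31 → Jun 30, 1917 (end of Jun, 30 days; 177 left).
−30 → May 31, 1917 (end of May, 31 days; 147 left).
−31 → Apr 30, 1917 (end of Apr, 30 days; 116 left).
−30 → Mar 31, 1917 (end of Mar, 31 days; 86 left).
−31 → Feb 28, 1917 (end of Feb, 28 days; 55 left).
−28 → Jan 31, 1917 (end of Jan, 31 days; 27 left).
−27 → Jan 4, 1917.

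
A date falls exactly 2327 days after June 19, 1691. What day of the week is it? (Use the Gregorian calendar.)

First find the weekday of Jun 19, 1691. Doomsday rule: the anchor day for the 1600s is Tuesday. For year 91: 91÷12 = 7 r 7, and 7÷4 = 1, so 7+7+1 = 15.
Tuesday + 15 ≡ Wednesday — that's 1691's doomsday.
In June the doomsday date is Jun 6.
Jun 19 is 13 days after Jun 6; 13 mod 7 = 6, so Wednesday + 6 = Tuesday.
2327 mod 7 = 3, so 2327 days after a Tuesday is Tuesday + 3 = Friday.

Friday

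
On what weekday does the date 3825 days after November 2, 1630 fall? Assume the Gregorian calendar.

Tuesday

Nov 2, 1630 is a Saturday.
3825 mod 7 = 3, so 3825 days after a Saturday is Saturday + 3 = Tuesday.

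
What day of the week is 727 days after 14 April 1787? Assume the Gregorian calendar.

Friday

First find the weekday of Apr 14, 1787. Doomsday rule: the anchor day for the 1700s is Sunday. For year 87: 87÷12 = 7 r 3, and 3÷4 = 0, so 7+3+0 = 10.
Sunday + 10 ≡ Wednesday — that's 1787's doomsday.
In April the doomsday date is Apr 4.
Apr 14 is 10 days after Apr 4; 10 mod 7 = 3, so Wednesday + 3 = Saturday.
727 mod 7 = 6, so 727 days after a Saturday is Saturday + 6 = Friday.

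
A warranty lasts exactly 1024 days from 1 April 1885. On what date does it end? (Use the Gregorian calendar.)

+365 (one year) → Apr 1, 1886 (659 left).
+365 (one year) → Apr 1, 1887 (294 left).
Apr has 30 days: +30 → May 1, 1887 (264 left).
May has 31 days: +31 → Jun 1, 1887 (233 left).
Jun has 30 days: +30 → Jul 1, 1887 (203 left).
Jul has 31 days: +31 → Aug 1, 1887 (172 left).
Aug has 31 days: +31 → Sep 1, 1887 (141 left).
Sep has 30 days: +30 → Oct 1, 1887 (111 left).
Oct has 31 days: +31 → Nov 1, 1887 (80 left).
Nov has 30 days: +30 → Dec 1, 1887 (50 left).
Dec has 31 days: +31 → Jan 1, 1888 (19 left).
+19 → Jan 20, 1888.

January 20, 1888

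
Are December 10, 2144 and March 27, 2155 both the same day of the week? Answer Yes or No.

From Dec 10, 2144 to Mar 27, 2155 is 3759 days.
3759 mod 7 = 0, so they are the same weekday.
(Dec 10, 2144 is a Thursday; Mar 27, 2155 is a Thursday.)

Yes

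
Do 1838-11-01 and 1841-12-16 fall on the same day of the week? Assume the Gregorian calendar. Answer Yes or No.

Yes

From Nov 1, 1838 to Dec 16, 1841 is 1141 days.
1141 mod 7 = 0, so they are the same weekday.
(Nov 1, 1838 is a Thursday; Dec 16, 1841 is a Thursday.)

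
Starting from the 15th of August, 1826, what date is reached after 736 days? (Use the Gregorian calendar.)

August 20, 1828

+365 (one year) → Aug 15, 1827 (371 left).
Aug has 31 days: +17 → Sep 1, 1827 (354 left).
Sep has 30 days: +30 → Oct 1, 1827 (324 left).
Oct has 31 days: +31 → Nov 1, 1827 (293 left).
Nov has 30 days: +30 → Dec 1, 1827 (263 left).
Dec has 31 days: +31 → Jan 1, 1828 (232 left).
Jan has 31 days: +31 → Feb 1, 1828 (201 left).
Feb has 29 days: +29 → Mar 1, 1828 (172 left).
Mar has 31 days: +31 → Apr 1, 1828 (141 left).
Apr has 30 days: +30 → May 1, 1828 (111 left).
May has 31 days: +31 → Jun 1, 1828 (80 left).
Jun has 30 days: +30 → Jul 1, 1828 (50 left).
Jul has 31 days: +31 → Aug 1, 1828 (19 left).
+19 → Aug 20, 1828.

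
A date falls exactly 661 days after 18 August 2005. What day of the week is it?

Sunday

Aug 18, 2005 is a Thursday.
661 mod 7 = 3, so 661 days after a Thursday is Thursday + 3 = Sunday.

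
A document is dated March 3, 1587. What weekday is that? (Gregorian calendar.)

Doomsday rule: the anchor day for the 1500s is Wednesday. For year 87: 87÷12 = 7 r 3, and 3÷4 = 0, so 7+3+0 = 10.
Wednesday + 10 ≡ Saturday — that's 1587's doomsday.
In March the doomsday date is Mar 14.
Mar 3 is 11 days before Mar 14; 11 mod 7 = 4, so Saturday − 4 = Tuesday.

Tuesday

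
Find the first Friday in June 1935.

June 1, 1935 is a Saturday.
The first Friday is therefore June 7 (6 days later).

June 7, 1935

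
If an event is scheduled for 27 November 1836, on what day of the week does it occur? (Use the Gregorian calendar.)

Doomsday rule: the anchor day for the 1800s is Friday. For year 36: 36÷12 = 3 r 0, and 0÷4 = 0, so 3+0+0 = 3.
Friday + 3 ≡ Monday — that's 1836's doomsday.
In November the doomsday date is Nov 7.
Nov 27 is 20 days after Nov 7; 20 mod 7 = 6, so Monday + 6 = Sunday.

Sunday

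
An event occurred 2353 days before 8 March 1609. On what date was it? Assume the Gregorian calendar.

−365 (one year) → Mar 8, 1608 (1988 left).
−366 (one year; includes Feb 29, 1608) → Mar 8, 1607 (1622 left).
−365 (one year) → Mar 8, 1606 (1257 left).
−365 (one year) → Mar 8, 1605 (892 left).
−365 (one year) → Mar 8, 1604 (527 left).
−366 (one year; includes Feb 29, 1604) → Mar 8, 1603 (161 left).
−8 → Feb 28, 1603 (end of Feb, 28 days; 153 left).
−28 → Jan 31, 1603 (end of Jan, 31 days; 125 left).
−31 → Dec 31, 1602 (end of Dec, 31 days; 94 left).
−31 → Nov 30, 1602 (end of Nov, 30 days; 63 left).
−30 → Oct 31, 1602 (end of Oct, 31 days; 33 left).
−31 → Sep 30, 1602 (end of Sep, 30 days; 2 left).
−2 → Sep 28, 1602.

September 28, 1602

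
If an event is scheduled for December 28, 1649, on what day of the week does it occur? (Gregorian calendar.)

Doomsday rule: the anchor day for the 1600s is Tuesday. For year 49: 49÷12 = 4 r 1, and 1÷4 = 0, so 4+1+0 = 5.
Tuesday + 5 ≡ Sunday — that's 1649's doomsday.
In December the doomsday date is Dec 12.
Dec 28 is 16 days after Dec 12; 16 mod 7 = 2, so Sunday + 2 = Tuesday.

Tuesday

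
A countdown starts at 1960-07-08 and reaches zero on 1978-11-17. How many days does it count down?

Jul 8, 1960 → Jul 8, 1961: 365 days.
Jul 8, 1961 → Jul 8, 1962: 365 days.
Jul 8, 1962 → Jul 8, 1963: 365 days.
Jul 8, 1963 → Jul 8, 1964: 366 days (Feb 29, 1964 is in that span).
Jul 8, 1964 → Jul 8, 1965: 365 days.
Jul 8, 1965 → Jul 8, 1966: 365 days.
Jul 8, 1966 → Jul 8, 1967: 365 days.
Jul 8, 1967 → Jul 8, 1968: 366 days (Feb 29, 1968 is in that span).
Jul 8, 1968 → Jul 8, 1969: 365 days.
Jul 8, 1969 → Jul 8, 1970: 365 days.
Jul 8, 1970 → Jul 8, 1971: 365 days.
Jul 8, 1971 → Jul 8, 1972: 366 days (Feb 29, 1972 is in that span).
Jul 8, 1972 → Jul 8, 1973: 365 days.
Jul 8, 1973 → Jul 8, 1974: 365 days.
Jul 8, 1974 → Jul 8, 1975: 365 days.
Jul 8, 1975 → Jul 8, 1976: 366 days (Feb 29, 1976 is in that span).
Jul 8, 1976 → Jul 8, 1977: 365 days.
Jul 8, 1977 → Jul 8, 1978: 365 days.
Jul 8, 1978 → Aug 8, 1978: 31 days (July has 31).
Aug 8, 1978 → Sep 8, 1978: 31 days (August has 31).
Sep 8, 1978 → Oct 8, 1978: 30 days (September has 30).
Oct 8, 1978 → Nov 8, 1978: 31 days (October has 31).
Nov 8, 1978 → Nov 17, 1978: 9 days.
Total: 6706 days.

6706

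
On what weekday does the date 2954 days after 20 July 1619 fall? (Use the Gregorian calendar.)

First find the weekday of Jul 20, 1619. Doomsday rule: the anchor day for the 1600s is Tuesday. For year 19: 19÷12 = 1 r 7, and 7÷4 = 1, so 1+7+1 = 9.
Tuesday + 9 ≡ Thursday — that's 1619's doomsday.
In July the doomsday date is Jul 11.
Jul 20 is 9 days after Jul 11; 9 mod 7 = 2, so Thursday + 2 = Saturday.
2954 mod 7 = 0, so 2954 days after a Saturday is Saturday + 0 = Saturday.

Saturday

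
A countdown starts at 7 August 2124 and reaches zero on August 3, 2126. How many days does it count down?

Aug 7, 2124 → Aug 7, 2125: 365 days.
Aug 7, 2125 → Sep 7, 2125: 31 days (August has 31).
Sep 7, 2125 → Oct 7, 2125: 30 days (September has 30).
Oct 7, 2125 → Nov 7, 2125: 31 days (October has 31).
Nov 7, 2125 → Dec 7, 2125: 30 days (November has 30).
Dec 7, 2125 → Jan 7, 2126: 31 days (December has 31).
Jan 7, 2126 → Feb 7, 2126: 31 days (January has 31).
Feb 7, 2126 → Mar 7, 2126: 28 days (February has 28).
Mar 7, 2126 → Apr 7, 2126: 31 days (March has 31).
Apr 7, 2126 → May 7, 2126: 30 days (April has 30).
May 7, 2126 → Jun 7, 2126: 31 days (May has 31).
Jun 7, 2126 → Jul 7, 2126: 30 days (June has 30).
Jul 7, 2126 → Aug 3, 2126: 27 days.
Total: 726 days.

726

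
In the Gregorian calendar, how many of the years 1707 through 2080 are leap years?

92

Multiples of 4 in [1707,2080]: 94.
Of those, multiples of 100: 3 (not leap unless ÷400).
Multiples of 400: 1.
Leap years = 94 − 3 + 1 = 92.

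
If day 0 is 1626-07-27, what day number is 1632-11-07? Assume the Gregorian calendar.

Jul 27, 1626 → Jul 27, 1627: 365 days.
Jul 27, 1627 → Jul 27, 1628: 366 days (Feb 29, 1628 is in that span).
Jul 27, 1628 → Jul 27, 1629: 365 days.
Jul 27, 1629 → Jul 27, 1630: 365 days.
Jul 27, 1630 → Jul 27, 1631: 365 days.
Jul 27, 1631 → Jul 27, 1632: 366 days (Feb 29, 1632 is in that span).
Jul 27, 1632 → Aug 27, 1632: 31 days (July has 31).
Aug 27, 1632 → Sep 27, 1632: 31 days (August has 31).
Sep 27, 1632 → Oct 27, 1632: 30 days (September has 30).
Oct 27, 1632 → Nov 7, 1632: 11 days.
Total: 2295 days.

2295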